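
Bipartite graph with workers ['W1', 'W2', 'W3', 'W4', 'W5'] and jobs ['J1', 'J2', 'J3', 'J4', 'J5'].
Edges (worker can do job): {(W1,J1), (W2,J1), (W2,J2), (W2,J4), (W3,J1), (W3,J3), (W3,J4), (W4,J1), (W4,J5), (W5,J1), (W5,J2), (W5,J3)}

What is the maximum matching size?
Maximum matching size = 5

Maximum matching: {(W1,J1), (W2,J2), (W3,J4), (W4,J5), (W5,J3)}
Size: 5

This assigns 5 workers to 5 distinct jobs.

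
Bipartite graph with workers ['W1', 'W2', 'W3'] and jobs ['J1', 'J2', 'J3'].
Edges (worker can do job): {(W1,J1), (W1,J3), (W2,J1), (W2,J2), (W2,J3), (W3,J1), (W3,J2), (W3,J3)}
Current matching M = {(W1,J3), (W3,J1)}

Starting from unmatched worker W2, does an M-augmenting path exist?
Yes: W2 → J1 → W3 → J2

An M-augmenting path alternates non-matching / matching edges, starting and ending at unmatched vertices.
Path: W2 → J1 → W3 → J2
(J2 is unmatched in M, so the path is augmenting.)
Flipping edges along this path would increase |M| from 2 to 3.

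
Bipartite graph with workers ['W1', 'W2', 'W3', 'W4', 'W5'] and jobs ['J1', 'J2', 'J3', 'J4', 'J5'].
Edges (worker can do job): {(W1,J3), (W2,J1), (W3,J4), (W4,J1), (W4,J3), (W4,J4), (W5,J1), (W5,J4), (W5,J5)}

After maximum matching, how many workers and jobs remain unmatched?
Unmatched: 1 workers, 1 jobs

Maximum matching size: 4
Workers: 5 total, 4 matched, 1 unmatched
Jobs: 5 total, 4 matched, 1 unmatched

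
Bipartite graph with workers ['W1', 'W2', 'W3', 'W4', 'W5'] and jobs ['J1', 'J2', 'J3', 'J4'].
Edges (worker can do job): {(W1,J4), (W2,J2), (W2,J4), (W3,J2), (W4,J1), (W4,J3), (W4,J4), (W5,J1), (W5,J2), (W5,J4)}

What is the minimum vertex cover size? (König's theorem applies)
Minimum vertex cover size = 4

By König's theorem: in bipartite graphs,
min vertex cover = max matching = 4

Maximum matching has size 4, so minimum vertex cover also has size 4.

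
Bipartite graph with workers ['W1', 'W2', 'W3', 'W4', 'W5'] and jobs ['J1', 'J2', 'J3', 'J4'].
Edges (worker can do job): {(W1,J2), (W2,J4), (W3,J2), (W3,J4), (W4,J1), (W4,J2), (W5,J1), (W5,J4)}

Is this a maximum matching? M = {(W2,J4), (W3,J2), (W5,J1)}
Yes, size 3 is maximum

Proposed matching has size 3.
Maximum matching size for this graph: 3.

This is a maximum matching.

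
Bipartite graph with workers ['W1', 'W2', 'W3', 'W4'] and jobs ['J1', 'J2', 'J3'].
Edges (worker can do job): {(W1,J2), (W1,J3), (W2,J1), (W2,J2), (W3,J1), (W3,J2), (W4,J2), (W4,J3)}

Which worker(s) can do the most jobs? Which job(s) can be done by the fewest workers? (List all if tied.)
Most versatile: W1, W2, W3, W4 (2 jobs); Least covered: J1, J3 (2 workers)

Worker degrees (jobs they can do): W1:2, W2:2, W3:2, W4:2
Job degrees (workers who can do it): J1:2, J2:4, J3:2

Maximum worker degree is 2, achieved by: W1, W2, W3, W4
Minimum job degree is 2, achieved by: J1, J3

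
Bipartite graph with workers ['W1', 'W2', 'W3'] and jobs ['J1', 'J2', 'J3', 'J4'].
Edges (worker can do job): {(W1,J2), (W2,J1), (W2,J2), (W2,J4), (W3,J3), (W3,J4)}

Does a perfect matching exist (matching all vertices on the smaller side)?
Yes, perfect matching exists (size 3)

Perfect matching: {(W1,J2), (W2,J1), (W3,J3)}
All 3 vertices on the smaller side are matched.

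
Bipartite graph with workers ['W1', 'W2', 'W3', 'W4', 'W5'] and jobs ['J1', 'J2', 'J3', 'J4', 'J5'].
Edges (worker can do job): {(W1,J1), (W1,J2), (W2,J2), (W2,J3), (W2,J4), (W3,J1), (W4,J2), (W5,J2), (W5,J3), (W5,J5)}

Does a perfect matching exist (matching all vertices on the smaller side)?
No, maximum matching has size 4 < 5

Maximum matching has size 4, need 5 for perfect matching.
Unmatched workers: ['W1']
Unmatched jobs: ['J3']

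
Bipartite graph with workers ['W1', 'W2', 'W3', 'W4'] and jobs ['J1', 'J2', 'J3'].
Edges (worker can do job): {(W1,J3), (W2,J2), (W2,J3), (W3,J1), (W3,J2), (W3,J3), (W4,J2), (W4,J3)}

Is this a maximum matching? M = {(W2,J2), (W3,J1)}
No, size 2 is not maximum

Proposed matching has size 2.
Maximum matching size for this graph: 3.

This is NOT maximum - can be improved to size 3.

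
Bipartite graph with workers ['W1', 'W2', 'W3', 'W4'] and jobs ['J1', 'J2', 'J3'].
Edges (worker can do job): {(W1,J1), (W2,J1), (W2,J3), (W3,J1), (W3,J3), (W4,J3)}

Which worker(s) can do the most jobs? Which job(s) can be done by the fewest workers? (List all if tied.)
Most versatile: W2, W3 (2 jobs); Least covered: J2 (0 workers)

Worker degrees (jobs they can do): W1:1, W2:2, W3:2, W4:1
Job degrees (workers who can do it): J1:3, J2:0, J3:3

Maximum worker degree is 2, achieved by: W2, W3
Minimum job degree is 0, achieved by: J2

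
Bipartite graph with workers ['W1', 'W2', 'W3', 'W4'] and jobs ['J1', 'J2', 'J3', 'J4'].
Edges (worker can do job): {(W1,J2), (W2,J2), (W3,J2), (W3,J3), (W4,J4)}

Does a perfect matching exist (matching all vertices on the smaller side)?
No, maximum matching has size 3 < 4

Maximum matching has size 3, need 4 for perfect matching.
Unmatched workers: ['W2']
Unmatched jobs: ['J1']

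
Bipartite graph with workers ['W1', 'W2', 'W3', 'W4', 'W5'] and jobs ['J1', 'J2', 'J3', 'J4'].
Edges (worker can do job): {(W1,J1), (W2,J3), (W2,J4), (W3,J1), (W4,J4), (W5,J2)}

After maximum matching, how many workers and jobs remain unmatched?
Unmatched: 1 workers, 0 jobs

Maximum matching size: 4
Workers: 5 total, 4 matched, 1 unmatched
Jobs: 4 total, 4 matched, 0 unmatched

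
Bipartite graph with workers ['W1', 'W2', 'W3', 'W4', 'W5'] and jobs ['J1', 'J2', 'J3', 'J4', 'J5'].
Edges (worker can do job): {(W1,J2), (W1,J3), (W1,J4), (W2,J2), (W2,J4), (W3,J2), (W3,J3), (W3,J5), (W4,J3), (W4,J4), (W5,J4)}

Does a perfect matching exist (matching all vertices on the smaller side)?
No, maximum matching has size 4 < 5

Maximum matching has size 4, need 5 for perfect matching.
Unmatched workers: ['W2']
Unmatched jobs: ['J1']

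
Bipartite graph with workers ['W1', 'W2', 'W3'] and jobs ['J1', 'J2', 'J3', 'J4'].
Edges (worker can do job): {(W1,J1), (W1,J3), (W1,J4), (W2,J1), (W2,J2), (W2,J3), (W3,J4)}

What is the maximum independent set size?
Maximum independent set = 4

By König's theorem:
- Min vertex cover = Max matching = 3
- Max independent set = Total vertices - Min vertex cover
- Max independent set = 7 - 3 = 4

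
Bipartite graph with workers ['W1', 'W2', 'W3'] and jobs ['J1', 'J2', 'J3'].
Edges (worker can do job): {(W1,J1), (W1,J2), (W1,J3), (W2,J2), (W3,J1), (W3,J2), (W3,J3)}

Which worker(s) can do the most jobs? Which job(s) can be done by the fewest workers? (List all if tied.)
Most versatile: W1, W3 (3 jobs); Least covered: J1, J3 (2 workers)

Worker degrees (jobs they can do): W1:3, W2:1, W3:3
Job degrees (workers who can do it): J1:2, J2:3, J3:2

Maximum worker degree is 3, achieved by: W1, W3
Minimum job degree is 2, achieved by: J1, J3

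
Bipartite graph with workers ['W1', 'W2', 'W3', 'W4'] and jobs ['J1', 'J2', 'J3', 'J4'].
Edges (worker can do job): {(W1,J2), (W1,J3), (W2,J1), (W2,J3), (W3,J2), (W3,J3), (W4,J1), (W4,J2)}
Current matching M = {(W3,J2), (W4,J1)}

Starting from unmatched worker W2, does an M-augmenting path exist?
Yes: W2 → J3

An M-augmenting path alternates non-matching / matching edges, starting and ending at unmatched vertices.
Path: W2 → J3
(J3 is unmatched in M, so the path is augmenting.)
Flipping edges along this path would increase |M| from 2 to 3.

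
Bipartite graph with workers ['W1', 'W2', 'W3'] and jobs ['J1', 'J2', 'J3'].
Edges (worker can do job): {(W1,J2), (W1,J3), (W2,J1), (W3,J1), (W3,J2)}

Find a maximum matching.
Matching: {(W1,J3), (W2,J1), (W3,J2)}

Maximum matching (size 3):
  W1 → J3
  W2 → J1
  W3 → J2

Each worker is assigned to at most one job, and each job to at most one worker.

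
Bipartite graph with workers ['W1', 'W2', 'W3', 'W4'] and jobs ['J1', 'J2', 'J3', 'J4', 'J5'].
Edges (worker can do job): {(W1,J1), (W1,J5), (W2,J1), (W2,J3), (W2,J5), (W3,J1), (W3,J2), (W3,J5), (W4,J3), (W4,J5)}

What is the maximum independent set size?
Maximum independent set = 5

By König's theorem:
- Min vertex cover = Max matching = 4
- Max independent set = Total vertices - Min vertex cover
- Max independent set = 9 - 4 = 5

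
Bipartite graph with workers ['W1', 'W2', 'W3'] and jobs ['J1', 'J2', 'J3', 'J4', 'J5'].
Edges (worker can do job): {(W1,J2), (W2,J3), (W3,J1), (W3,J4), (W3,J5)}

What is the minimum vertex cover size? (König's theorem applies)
Minimum vertex cover size = 3

By König's theorem: in bipartite graphs,
min vertex cover = max matching = 3

Maximum matching has size 3, so minimum vertex cover also has size 3.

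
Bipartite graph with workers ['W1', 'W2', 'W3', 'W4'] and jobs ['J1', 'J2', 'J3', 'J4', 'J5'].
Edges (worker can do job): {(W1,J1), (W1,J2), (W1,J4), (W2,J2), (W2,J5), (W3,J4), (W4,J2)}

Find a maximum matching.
Matching: {(W1,J1), (W2,J5), (W3,J4), (W4,J2)}

Maximum matching (size 4):
  W1 → J1
  W2 → J5
  W3 → J4
  W4 → J2

Each worker is assigned to at most one job, and each job to at most one worker.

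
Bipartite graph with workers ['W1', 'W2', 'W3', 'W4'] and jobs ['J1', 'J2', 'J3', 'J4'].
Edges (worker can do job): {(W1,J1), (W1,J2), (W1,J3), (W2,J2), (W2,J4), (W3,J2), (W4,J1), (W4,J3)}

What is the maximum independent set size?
Maximum independent set = 4

By König's theorem:
- Min vertex cover = Max matching = 4
- Max independent set = Total vertices - Min vertex cover
- Max independent set = 8 - 4 = 4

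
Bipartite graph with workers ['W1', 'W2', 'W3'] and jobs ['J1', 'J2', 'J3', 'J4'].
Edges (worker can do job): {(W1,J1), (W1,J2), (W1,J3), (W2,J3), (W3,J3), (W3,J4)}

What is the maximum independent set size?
Maximum independent set = 4

By König's theorem:
- Min vertex cover = Max matching = 3
- Max independent set = Total vertices - Min vertex cover
- Max independent set = 7 - 3 = 4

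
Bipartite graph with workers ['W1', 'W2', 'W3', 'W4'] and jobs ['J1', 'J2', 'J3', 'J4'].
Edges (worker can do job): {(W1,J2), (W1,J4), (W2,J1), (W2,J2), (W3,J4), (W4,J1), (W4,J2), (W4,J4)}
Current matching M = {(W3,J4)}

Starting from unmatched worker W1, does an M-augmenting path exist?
Yes: W1 → J2

An M-augmenting path alternates non-matching / matching edges, starting and ending at unmatched vertices.
Path: W1 → J2
(J2 is unmatched in M, so the path is augmenting.)
Flipping edges along this path would increase |M| from 1 to 2.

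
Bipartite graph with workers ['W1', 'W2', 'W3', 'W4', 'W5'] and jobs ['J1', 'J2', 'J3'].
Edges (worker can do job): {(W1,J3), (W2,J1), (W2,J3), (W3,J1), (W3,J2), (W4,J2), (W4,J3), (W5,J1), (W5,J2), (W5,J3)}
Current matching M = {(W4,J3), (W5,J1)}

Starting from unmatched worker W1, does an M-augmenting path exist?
Yes: W1 → J3 → W4 → J2

An M-augmenting path alternates non-matching / matching edges, starting and ending at unmatched vertices.
Path: W1 → J3 → W4 → J2
(J2 is unmatched in M, so the path is augmenting.)
Flipping edges along this path would increase |M| from 2 to 3.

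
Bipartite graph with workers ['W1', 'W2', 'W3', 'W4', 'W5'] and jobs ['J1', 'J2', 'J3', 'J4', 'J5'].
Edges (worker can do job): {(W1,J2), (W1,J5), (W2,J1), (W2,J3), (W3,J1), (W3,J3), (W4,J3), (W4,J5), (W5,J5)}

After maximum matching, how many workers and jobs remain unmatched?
Unmatched: 1 workers, 1 jobs

Maximum matching size: 4
Workers: 5 total, 4 matched, 1 unmatched
Jobs: 5 total, 4 matched, 1 unmatched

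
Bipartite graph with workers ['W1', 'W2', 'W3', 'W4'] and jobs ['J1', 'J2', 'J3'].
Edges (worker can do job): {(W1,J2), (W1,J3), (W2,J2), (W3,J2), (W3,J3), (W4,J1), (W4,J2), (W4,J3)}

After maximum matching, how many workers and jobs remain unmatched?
Unmatched: 1 workers, 0 jobs

Maximum matching size: 3
Workers: 4 total, 3 matched, 1 unmatched
Jobs: 3 total, 3 matched, 0 unmatched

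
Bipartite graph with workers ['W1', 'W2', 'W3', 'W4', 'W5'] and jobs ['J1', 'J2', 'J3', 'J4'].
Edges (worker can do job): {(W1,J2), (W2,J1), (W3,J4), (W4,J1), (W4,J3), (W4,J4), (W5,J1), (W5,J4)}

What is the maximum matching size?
Maximum matching size = 4

Maximum matching: {(W1,J2), (W3,J4), (W4,J3), (W5,J1)}
Size: 4

This assigns 4 workers to 4 distinct jobs.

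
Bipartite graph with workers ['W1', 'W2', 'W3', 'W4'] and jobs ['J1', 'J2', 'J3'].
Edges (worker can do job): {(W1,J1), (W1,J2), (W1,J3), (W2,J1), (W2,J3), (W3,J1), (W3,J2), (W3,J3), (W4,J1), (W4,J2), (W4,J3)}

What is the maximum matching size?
Maximum matching size = 3

Maximum matching: {(W1,J1), (W3,J2), (W4,J3)}
Size: 3

This assigns 3 workers to 3 distinct jobs.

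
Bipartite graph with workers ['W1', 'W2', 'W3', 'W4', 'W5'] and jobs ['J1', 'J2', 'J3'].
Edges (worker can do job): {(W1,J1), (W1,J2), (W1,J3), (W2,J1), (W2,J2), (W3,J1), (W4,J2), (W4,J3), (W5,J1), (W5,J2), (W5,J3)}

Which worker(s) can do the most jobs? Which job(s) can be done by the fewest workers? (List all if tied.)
Most versatile: W1, W5 (3 jobs); Least covered: J3 (3 workers)

Worker degrees (jobs they can do): W1:3, W2:2, W3:1, W4:2, W5:3
Job degrees (workers who can do it): J1:4, J2:4, J3:3

Maximum worker degree is 3, achieved by: W1, W5
Minimum job degree is 3, achieved by: J3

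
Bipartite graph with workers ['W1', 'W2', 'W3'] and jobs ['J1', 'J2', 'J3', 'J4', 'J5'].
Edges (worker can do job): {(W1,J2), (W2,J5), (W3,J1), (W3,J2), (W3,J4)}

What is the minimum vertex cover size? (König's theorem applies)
Minimum vertex cover size = 3

By König's theorem: in bipartite graphs,
min vertex cover = max matching = 3

Maximum matching has size 3, so minimum vertex cover also has size 3.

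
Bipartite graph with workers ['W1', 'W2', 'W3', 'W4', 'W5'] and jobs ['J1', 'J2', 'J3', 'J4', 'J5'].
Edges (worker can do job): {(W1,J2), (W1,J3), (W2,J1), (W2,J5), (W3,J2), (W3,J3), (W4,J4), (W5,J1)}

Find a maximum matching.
Matching: {(W1,J2), (W2,J5), (W3,J3), (W4,J4), (W5,J1)}

Maximum matching (size 5):
  W1 → J2
  W2 → J5
  W3 → J3
  W4 → J4
  W5 → J1

Each worker is assigned to at most one job, and each job to at most one worker.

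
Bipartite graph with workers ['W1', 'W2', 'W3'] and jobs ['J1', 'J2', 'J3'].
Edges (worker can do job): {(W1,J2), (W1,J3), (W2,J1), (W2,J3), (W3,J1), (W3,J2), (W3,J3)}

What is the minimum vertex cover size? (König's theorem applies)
Minimum vertex cover size = 3

By König's theorem: in bipartite graphs,
min vertex cover = max matching = 3

Maximum matching has size 3, so minimum vertex cover also has size 3.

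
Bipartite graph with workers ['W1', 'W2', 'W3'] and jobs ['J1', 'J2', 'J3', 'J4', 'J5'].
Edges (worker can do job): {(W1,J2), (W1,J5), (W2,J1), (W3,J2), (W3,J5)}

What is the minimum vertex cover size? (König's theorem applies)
Minimum vertex cover size = 3

By König's theorem: in bipartite graphs,
min vertex cover = max matching = 3

Maximum matching has size 3, so minimum vertex cover also has size 3.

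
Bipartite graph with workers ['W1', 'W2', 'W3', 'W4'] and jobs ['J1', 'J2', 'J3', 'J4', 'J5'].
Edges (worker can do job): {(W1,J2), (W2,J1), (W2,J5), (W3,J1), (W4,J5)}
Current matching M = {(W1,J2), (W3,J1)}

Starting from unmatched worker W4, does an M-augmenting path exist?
Yes: W4 → J5

An M-augmenting path alternates non-matching / matching edges, starting and ending at unmatched vertices.
Path: W4 → J5
(J5 is unmatched in M, so the path is augmenting.)
Flipping edges along this path would increase |M| from 2 to 3.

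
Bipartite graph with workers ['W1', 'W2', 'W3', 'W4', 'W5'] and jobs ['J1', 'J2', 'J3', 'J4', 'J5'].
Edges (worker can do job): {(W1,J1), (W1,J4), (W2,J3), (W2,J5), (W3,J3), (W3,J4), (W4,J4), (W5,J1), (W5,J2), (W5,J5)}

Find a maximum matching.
Matching: {(W1,J1), (W2,J5), (W3,J3), (W4,J4), (W5,J2)}

Maximum matching (size 5):
  W1 → J1
  W2 → J5
  W3 → J3
  W4 → J4
  W5 → J2

Each worker is assigned to at most one job, and each job to at most one worker.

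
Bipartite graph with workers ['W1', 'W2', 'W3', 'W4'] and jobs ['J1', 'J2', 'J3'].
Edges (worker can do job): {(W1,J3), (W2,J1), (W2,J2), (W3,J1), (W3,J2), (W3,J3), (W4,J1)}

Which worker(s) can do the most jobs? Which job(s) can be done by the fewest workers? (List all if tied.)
Most versatile: W3 (3 jobs); Least covered: J2, J3 (2 workers)

Worker degrees (jobs they can do): W1:1, W2:2, W3:3, W4:1
Job degrees (workers who can do it): J1:3, J2:2, J3:2

Maximum worker degree is 3, achieved by: W3
Minimum job degree is 2, achieved by: J2, J3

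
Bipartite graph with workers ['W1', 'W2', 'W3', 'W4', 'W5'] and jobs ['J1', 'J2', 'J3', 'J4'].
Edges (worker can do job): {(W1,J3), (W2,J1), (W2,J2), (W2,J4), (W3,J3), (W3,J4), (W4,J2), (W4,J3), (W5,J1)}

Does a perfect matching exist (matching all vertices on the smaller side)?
Yes, perfect matching exists (size 4)

Perfect matching: {(W2,J4), (W3,J3), (W4,J2), (W5,J1)}
All 4 vertices on the smaller side are matched.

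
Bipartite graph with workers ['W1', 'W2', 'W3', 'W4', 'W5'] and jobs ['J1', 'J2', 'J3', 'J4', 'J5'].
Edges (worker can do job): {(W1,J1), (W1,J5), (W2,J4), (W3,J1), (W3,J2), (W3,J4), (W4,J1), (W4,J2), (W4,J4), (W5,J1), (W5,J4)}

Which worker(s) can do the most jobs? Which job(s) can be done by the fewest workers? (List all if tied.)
Most versatile: W3, W4 (3 jobs); Least covered: J3 (0 workers)

Worker degrees (jobs they can do): W1:2, W2:1, W3:3, W4:3, W5:2
Job degrees (workers who can do it): J1:4, J2:2, J3:0, J4:4, J5:1

Maximum worker degree is 3, achieved by: W3, W4
Minimum job degree is 0, achieved by: J3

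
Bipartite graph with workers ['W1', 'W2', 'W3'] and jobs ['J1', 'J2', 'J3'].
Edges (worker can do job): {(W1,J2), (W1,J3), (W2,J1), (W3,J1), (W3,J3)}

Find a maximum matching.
Matching: {(W1,J2), (W2,J1), (W3,J3)}

Maximum matching (size 3):
  W1 → J2
  W2 → J1
  W3 → J3

Each worker is assigned to at most one job, and each job to at most one worker.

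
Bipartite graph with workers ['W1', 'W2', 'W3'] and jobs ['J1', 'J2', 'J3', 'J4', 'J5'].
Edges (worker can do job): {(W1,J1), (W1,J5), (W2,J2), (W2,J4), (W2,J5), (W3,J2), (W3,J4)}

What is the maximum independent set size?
Maximum independent set = 5

By König's theorem:
- Min vertex cover = Max matching = 3
- Max independent set = Total vertices - Min vertex cover
- Max independent set = 8 - 3 = 5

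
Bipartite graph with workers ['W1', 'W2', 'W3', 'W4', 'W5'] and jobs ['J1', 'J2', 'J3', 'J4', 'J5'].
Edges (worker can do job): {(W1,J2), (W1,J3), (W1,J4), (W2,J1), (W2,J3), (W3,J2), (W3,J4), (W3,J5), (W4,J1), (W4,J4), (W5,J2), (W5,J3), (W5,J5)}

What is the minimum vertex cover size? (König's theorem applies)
Minimum vertex cover size = 5

By König's theorem: in bipartite graphs,
min vertex cover = max matching = 5

Maximum matching has size 5, so minimum vertex cover also has size 5.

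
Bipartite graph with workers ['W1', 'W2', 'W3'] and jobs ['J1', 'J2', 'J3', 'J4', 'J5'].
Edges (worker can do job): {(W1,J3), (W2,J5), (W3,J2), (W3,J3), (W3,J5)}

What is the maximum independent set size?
Maximum independent set = 5

By König's theorem:
- Min vertex cover = Max matching = 3
- Max independent set = Total vertices - Min vertex cover
- Max independent set = 8 - 3 = 5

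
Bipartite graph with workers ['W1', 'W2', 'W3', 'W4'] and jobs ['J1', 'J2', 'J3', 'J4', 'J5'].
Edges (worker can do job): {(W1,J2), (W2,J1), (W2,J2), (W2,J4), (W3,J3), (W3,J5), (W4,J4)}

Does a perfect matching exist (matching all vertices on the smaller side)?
Yes, perfect matching exists (size 4)

Perfect matching: {(W1,J2), (W2,J1), (W3,J5), (W4,J4)}
All 4 vertices on the smaller side are matched.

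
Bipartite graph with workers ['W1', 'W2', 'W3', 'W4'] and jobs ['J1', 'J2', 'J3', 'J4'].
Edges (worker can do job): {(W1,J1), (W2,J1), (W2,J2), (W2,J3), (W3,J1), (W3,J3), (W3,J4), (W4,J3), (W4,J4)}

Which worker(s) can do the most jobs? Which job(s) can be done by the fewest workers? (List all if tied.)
Most versatile: W2, W3 (3 jobs); Least covered: J2 (1 workers)

Worker degrees (jobs they can do): W1:1, W2:3, W3:3, W4:2
Job degrees (workers who can do it): J1:3, J2:1, J3:3, J4:2

Maximum worker degree is 3, achieved by: W2, W3
Minimum job degree is 1, achieved by: J2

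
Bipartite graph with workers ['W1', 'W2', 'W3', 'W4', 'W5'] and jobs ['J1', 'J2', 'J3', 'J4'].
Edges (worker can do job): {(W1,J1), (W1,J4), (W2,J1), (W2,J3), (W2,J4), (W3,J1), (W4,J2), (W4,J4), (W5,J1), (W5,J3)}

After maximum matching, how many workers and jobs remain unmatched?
Unmatched: 1 workers, 0 jobs

Maximum matching size: 4
Workers: 5 total, 4 matched, 1 unmatched
Jobs: 4 total, 4 matched, 0 unmatched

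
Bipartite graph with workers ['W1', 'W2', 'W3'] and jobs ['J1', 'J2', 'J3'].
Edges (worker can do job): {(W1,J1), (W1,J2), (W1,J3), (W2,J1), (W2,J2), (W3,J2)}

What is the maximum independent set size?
Maximum independent set = 3

By König's theorem:
- Min vertex cover = Max matching = 3
- Max independent set = Total vertices - Min vertex cover
- Max independent set = 6 - 3 = 3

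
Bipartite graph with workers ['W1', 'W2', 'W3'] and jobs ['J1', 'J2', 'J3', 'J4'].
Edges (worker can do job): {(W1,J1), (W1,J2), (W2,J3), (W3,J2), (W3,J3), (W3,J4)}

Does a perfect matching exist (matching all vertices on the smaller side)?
Yes, perfect matching exists (size 3)

Perfect matching: {(W1,J1), (W2,J3), (W3,J4)}
All 3 vertices on the smaller side are matched.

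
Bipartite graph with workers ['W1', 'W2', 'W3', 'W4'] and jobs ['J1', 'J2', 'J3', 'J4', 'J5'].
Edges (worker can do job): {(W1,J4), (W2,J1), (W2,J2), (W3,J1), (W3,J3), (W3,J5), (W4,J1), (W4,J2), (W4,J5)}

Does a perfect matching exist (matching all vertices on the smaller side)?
Yes, perfect matching exists (size 4)

Perfect matching: {(W1,J4), (W2,J1), (W3,J3), (W4,J2)}
All 4 vertices on the smaller side are matched.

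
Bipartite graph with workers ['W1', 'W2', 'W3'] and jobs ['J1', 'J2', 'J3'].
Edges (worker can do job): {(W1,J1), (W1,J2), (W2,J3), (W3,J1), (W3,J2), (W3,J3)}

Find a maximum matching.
Matching: {(W1,J2), (W2,J3), (W3,J1)}

Maximum matching (size 3):
  W1 → J2
  W2 → J3
  W3 → J1

Each worker is assigned to at most one job, and each job to at most one worker.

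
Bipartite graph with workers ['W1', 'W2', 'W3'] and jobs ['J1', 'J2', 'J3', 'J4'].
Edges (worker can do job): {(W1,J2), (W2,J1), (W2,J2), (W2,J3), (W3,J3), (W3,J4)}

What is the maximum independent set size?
Maximum independent set = 4

By König's theorem:
- Min vertex cover = Max matching = 3
- Max independent set = Total vertices - Min vertex cover
- Max independent set = 7 - 3 = 4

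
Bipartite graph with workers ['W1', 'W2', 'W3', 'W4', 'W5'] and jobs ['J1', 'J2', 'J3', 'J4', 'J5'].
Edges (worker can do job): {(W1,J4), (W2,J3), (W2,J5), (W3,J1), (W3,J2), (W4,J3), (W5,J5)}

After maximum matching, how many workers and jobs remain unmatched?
Unmatched: 1 workers, 1 jobs

Maximum matching size: 4
Workers: 5 total, 4 matched, 1 unmatched
Jobs: 5 total, 4 matched, 1 unmatched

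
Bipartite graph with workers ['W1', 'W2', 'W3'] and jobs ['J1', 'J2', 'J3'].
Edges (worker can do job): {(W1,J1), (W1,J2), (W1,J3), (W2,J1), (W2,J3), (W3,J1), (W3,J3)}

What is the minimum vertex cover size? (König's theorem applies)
Minimum vertex cover size = 3

By König's theorem: in bipartite graphs,
min vertex cover = max matching = 3

Maximum matching has size 3, so minimum vertex cover also has size 3.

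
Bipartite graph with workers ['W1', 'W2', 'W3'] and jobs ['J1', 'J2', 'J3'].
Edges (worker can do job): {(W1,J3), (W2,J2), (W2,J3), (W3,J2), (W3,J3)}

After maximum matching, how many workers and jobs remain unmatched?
Unmatched: 1 workers, 1 jobs

Maximum matching size: 2
Workers: 3 total, 2 matched, 1 unmatched
Jobs: 3 total, 2 matched, 1 unmatched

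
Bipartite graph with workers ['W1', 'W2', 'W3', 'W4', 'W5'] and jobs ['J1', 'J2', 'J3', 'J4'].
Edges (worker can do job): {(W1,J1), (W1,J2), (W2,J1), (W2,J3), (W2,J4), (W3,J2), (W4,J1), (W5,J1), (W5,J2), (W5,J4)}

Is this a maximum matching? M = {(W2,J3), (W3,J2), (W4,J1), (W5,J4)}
Yes, size 4 is maximum

Proposed matching has size 4.
Maximum matching size for this graph: 4.

This is a maximum matching.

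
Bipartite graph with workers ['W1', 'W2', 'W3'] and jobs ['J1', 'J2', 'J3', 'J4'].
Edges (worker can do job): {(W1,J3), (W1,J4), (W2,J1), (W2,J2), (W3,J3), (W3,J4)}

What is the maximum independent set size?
Maximum independent set = 4

By König's theorem:
- Min vertex cover = Max matching = 3
- Max independent set = Total vertices - Min vertex cover
- Max independent set = 7 - 3 = 4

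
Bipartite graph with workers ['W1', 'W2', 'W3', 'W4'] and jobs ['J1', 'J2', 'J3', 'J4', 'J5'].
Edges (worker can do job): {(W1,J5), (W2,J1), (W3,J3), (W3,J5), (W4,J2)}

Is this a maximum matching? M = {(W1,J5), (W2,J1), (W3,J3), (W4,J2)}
Yes, size 4 is maximum

Proposed matching has size 4.
Maximum matching size for this graph: 4.

This is a maximum matching.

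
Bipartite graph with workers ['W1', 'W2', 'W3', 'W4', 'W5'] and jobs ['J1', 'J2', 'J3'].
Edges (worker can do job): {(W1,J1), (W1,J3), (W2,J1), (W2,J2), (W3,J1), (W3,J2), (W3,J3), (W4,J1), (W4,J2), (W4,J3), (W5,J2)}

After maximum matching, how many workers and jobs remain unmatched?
Unmatched: 2 workers, 0 jobs

Maximum matching size: 3
Workers: 5 total, 3 matched, 2 unmatched
Jobs: 3 total, 3 matched, 0 unmatched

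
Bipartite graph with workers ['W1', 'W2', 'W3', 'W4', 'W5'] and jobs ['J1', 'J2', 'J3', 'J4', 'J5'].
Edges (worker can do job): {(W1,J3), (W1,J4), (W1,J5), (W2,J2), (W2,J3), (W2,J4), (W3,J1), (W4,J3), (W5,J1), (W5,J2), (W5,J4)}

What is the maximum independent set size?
Maximum independent set = 5

By König's theorem:
- Min vertex cover = Max matching = 5
- Max independent set = Total vertices - Min vertex cover
- Max independent set = 10 - 5 = 5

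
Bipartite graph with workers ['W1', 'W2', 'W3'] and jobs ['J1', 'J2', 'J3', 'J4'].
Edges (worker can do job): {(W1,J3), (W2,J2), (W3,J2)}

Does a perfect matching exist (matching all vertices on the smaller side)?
No, maximum matching has size 2 < 3

Maximum matching has size 2, need 3 for perfect matching.
Unmatched workers: ['W2']
Unmatched jobs: ['J1', 'J4']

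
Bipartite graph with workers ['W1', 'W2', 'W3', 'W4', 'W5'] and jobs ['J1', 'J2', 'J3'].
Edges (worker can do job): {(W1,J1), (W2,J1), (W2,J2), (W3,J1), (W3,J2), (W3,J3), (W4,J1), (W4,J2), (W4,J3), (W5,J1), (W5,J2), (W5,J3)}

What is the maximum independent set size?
Maximum independent set = 5

By König's theorem:
- Min vertex cover = Max matching = 3
- Max independent set = Total vertices - Min vertex cover
- Max independent set = 8 - 3 = 5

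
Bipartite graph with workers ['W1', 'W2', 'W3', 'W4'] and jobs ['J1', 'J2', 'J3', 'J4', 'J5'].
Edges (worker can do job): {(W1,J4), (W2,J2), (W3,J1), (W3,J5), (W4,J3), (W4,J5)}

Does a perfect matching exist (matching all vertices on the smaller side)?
Yes, perfect matching exists (size 4)

Perfect matching: {(W1,J4), (W2,J2), (W3,J1), (W4,J3)}
All 4 vertices on the smaller side are matched.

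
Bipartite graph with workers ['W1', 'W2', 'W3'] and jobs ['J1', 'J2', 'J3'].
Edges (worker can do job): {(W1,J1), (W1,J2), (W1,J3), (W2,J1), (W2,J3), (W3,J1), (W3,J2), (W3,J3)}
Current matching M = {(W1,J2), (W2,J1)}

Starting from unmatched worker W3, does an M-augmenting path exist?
Yes: W3 → J3

An M-augmenting path alternates non-matching / matching edges, starting and ending at unmatched vertices.
Path: W3 → J3
(J3 is unmatched in M, so the path is augmenting.)
Flipping edges along this path would increase |M| from 2 to 3.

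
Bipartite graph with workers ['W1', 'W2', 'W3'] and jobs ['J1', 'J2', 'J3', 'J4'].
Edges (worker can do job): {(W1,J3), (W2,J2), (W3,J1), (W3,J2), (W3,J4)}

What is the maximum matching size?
Maximum matching size = 3

Maximum matching: {(W1,J3), (W2,J2), (W3,J4)}
Size: 3

This assigns 3 workers to 3 distinct jobs.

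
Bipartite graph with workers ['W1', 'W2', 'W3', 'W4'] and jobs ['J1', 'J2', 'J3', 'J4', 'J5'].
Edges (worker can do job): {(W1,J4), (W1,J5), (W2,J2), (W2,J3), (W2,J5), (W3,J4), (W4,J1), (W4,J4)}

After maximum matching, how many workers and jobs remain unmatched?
Unmatched: 0 workers, 1 jobs

Maximum matching size: 4
Workers: 4 total, 4 matched, 0 unmatched
Jobs: 5 total, 4 matched, 1 unmatched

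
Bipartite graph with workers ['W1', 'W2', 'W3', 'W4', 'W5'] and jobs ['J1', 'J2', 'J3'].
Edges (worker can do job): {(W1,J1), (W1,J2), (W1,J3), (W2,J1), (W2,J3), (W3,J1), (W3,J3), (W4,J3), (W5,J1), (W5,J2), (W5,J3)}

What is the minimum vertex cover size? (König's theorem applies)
Minimum vertex cover size = 3

By König's theorem: in bipartite graphs,
min vertex cover = max matching = 3

Maximum matching has size 3, so minimum vertex cover also has size 3.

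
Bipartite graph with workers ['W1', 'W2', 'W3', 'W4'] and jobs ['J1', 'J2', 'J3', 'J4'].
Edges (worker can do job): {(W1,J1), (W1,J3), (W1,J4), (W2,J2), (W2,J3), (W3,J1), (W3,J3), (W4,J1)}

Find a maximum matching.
Matching: {(W1,J4), (W2,J2), (W3,J3), (W4,J1)}

Maximum matching (size 4):
  W1 → J4
  W2 → J2
  W3 → J3
  W4 → J1

Each worker is assigned to at most one job, and each job to at most one worker.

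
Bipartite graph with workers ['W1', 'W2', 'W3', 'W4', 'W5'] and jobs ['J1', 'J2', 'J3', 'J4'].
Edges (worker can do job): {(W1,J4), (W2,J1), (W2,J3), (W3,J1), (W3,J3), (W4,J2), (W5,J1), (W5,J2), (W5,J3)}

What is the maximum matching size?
Maximum matching size = 4

Maximum matching: {(W1,J4), (W2,J1), (W3,J3), (W5,J2)}
Size: 4

This assigns 4 workers to 4 distinct jobs.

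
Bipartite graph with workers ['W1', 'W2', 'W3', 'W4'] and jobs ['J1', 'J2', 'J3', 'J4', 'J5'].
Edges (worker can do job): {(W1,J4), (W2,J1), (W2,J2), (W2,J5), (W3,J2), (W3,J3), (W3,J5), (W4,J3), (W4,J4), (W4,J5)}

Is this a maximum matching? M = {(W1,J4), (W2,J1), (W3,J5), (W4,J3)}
Yes, size 4 is maximum

Proposed matching has size 4.
Maximum matching size for this graph: 4.

This is a maximum matching.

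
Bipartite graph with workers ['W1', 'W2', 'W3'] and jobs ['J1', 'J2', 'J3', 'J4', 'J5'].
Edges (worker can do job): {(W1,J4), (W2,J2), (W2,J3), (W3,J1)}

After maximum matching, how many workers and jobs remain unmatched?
Unmatched: 0 workers, 2 jobs

Maximum matching size: 3
Workers: 3 total, 3 matched, 0 unmatched
Jobs: 5 total, 3 matched, 2 unmatched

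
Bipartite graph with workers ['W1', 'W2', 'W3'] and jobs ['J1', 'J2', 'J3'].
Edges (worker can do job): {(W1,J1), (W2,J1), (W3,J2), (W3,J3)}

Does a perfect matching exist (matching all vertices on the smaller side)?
No, maximum matching has size 2 < 3

Maximum matching has size 2, need 3 for perfect matching.
Unmatched workers: ['W2']
Unmatched jobs: ['J2']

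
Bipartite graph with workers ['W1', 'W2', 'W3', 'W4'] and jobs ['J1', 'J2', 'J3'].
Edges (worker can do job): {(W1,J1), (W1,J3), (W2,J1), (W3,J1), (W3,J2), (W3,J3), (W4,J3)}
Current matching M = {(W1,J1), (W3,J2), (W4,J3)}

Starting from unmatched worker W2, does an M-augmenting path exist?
No augmenting path from W2

Alternating search from W2 reaches jobs: {J1, J3}.
Every reachable job is already matched in M, and following those matched edges back to workers exposes no further unvisited jobs.
No M-augmenting path from W2 exists.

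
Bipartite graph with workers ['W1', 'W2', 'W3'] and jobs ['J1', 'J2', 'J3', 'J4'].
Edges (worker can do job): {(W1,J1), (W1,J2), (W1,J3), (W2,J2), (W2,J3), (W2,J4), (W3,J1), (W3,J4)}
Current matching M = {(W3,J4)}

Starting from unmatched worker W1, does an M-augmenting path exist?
Yes: W1 → J3

An M-augmenting path alternates non-matching / matching edges, starting and ending at unmatched vertices.
Path: W1 → J3
(J3 is unmatched in M, so the path is augmenting.)
Flipping edges along this path would increase |M| from 1 to 2.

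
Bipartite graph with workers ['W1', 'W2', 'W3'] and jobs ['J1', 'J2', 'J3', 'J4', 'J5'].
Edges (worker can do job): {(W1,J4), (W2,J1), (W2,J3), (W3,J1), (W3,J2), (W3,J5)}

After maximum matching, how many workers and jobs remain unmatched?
Unmatched: 0 workers, 2 jobs

Maximum matching size: 3
Workers: 3 total, 3 matched, 0 unmatched
Jobs: 5 total, 3 matched, 2 unmatched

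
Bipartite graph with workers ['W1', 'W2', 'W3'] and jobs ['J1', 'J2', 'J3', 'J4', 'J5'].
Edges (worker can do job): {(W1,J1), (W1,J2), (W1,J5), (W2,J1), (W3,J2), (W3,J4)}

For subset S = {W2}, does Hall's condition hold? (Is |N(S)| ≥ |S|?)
Yes: |N(S)| = 1, |S| = 1

Subset S = {W2}
Neighbors N(S) = {J1}

|N(S)| = 1, |S| = 1
Hall's condition: |N(S)| ≥ |S| is satisfied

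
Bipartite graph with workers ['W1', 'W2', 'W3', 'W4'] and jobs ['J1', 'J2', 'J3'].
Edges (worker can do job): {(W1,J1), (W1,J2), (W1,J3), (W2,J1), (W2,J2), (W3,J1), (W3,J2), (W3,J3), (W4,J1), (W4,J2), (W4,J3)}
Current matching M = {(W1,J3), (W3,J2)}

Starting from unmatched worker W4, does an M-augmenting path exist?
Yes: W4 → J1

An M-augmenting path alternates non-matching / matching edges, starting and ending at unmatched vertices.
Path: W4 → J1
(J1 is unmatched in M, so the path is augmenting.)
Flipping edges along this path would increase |M| from 2 to 3.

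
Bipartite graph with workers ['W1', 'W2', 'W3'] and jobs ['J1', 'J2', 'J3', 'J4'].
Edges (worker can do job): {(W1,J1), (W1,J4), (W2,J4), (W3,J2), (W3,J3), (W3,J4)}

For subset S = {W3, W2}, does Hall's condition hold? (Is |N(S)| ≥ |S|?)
Yes: |N(S)| = 3, |S| = 2

Subset S = {W3, W2}
Neighbors N(S) = {J2, J3, J4}

|N(S)| = 3, |S| = 2
Hall's condition: |N(S)| ≥ |S| is satisfied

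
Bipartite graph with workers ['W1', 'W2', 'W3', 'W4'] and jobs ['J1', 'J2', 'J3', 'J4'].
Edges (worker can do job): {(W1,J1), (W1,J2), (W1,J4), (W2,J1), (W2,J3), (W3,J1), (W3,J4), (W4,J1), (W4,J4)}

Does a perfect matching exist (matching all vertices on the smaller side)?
Yes, perfect matching exists (size 4)

Perfect matching: {(W1,J2), (W2,J3), (W3,J4), (W4,J1)}
All 4 vertices on the smaller side are matched.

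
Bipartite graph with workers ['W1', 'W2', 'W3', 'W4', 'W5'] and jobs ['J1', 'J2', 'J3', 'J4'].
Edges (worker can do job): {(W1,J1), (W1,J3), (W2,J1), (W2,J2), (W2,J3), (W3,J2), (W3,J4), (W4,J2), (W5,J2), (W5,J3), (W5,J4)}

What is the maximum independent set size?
Maximum independent set = 5

By König's theorem:
- Min vertex cover = Max matching = 4
- Max independent set = Total vertices - Min vertex cover
- Max independent set = 9 - 4 = 5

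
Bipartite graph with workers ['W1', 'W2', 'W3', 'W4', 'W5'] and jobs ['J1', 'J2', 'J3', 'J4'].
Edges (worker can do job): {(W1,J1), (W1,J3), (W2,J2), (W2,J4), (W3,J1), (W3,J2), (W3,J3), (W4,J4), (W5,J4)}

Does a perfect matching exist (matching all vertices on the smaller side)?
Yes, perfect matching exists (size 4)

Perfect matching: {(W1,J1), (W2,J2), (W3,J3), (W5,J4)}
All 4 vertices on the smaller side are matched.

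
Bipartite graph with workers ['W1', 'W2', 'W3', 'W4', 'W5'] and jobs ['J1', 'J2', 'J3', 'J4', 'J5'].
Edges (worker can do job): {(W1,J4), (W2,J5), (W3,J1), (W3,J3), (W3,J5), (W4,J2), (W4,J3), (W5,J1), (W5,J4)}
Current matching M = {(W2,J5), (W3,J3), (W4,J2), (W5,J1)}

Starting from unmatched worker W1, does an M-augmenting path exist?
Yes: W1 → J4

An M-augmenting path alternates non-matching / matching edges, starting and ending at unmatched vertices.
Path: W1 → J4
(J4 is unmatched in M, so the path is augmenting.)
Flipping edges along this path would increase |M| from 4 to 5.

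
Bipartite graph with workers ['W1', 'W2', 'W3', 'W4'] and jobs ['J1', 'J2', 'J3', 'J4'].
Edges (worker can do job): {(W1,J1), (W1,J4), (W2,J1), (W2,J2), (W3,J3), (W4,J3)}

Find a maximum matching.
Matching: {(W1,J4), (W2,J2), (W4,J3)}

Maximum matching (size 3):
  W1 → J4
  W2 → J2
  W4 → J3

Each worker is assigned to at most one job, and each job to at most one worker.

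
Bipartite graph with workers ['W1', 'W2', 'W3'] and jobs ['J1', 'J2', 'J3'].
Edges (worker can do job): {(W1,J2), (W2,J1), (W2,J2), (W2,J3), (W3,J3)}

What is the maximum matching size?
Maximum matching size = 3

Maximum matching: {(W1,J2), (W2,J1), (W3,J3)}
Size: 3

This assigns 3 workers to 3 distinct jobs.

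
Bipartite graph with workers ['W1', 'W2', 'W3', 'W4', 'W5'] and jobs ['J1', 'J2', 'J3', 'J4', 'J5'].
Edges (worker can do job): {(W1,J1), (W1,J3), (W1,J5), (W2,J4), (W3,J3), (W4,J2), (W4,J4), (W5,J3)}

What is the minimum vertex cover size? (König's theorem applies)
Minimum vertex cover size = 4

By König's theorem: in bipartite graphs,
min vertex cover = max matching = 4

Maximum matching has size 4, so minimum vertex cover also has size 4.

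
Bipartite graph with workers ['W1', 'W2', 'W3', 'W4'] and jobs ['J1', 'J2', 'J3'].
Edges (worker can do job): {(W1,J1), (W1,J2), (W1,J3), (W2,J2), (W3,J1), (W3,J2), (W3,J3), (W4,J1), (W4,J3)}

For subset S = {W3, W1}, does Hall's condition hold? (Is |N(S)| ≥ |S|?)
Yes: |N(S)| = 3, |S| = 2

Subset S = {W3, W1}
Neighbors N(S) = {J1, J2, J3}

|N(S)| = 3, |S| = 2
Hall's condition: |N(S)| ≥ |S| is satisfied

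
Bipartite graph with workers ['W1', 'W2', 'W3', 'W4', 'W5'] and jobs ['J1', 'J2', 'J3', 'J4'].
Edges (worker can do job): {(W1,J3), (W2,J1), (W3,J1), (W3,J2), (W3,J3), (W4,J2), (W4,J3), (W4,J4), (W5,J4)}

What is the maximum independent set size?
Maximum independent set = 5

By König's theorem:
- Min vertex cover = Max matching = 4
- Max independent set = Total vertices - Min vertex cover
- Max independent set = 9 - 4 = 5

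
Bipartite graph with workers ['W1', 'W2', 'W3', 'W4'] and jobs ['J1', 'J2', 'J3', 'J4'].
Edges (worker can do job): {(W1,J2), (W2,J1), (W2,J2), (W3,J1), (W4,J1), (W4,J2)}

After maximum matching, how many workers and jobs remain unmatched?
Unmatched: 2 workers, 2 jobs

Maximum matching size: 2
Workers: 4 total, 2 matched, 2 unmatched
Jobs: 4 total, 2 matched, 2 unmatched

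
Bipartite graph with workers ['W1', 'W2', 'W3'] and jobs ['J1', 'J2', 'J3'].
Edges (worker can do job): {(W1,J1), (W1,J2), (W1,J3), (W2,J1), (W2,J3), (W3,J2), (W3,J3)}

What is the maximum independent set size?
Maximum independent set = 3

By König's theorem:
- Min vertex cover = Max matching = 3
- Max independent set = Total vertices - Min vertex cover
- Max independent set = 6 - 3 = 3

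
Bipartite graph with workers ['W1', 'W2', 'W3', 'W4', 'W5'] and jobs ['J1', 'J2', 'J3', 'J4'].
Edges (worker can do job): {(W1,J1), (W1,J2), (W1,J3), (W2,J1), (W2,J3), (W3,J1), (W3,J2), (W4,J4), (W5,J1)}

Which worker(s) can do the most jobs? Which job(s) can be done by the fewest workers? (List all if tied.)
Most versatile: W1 (3 jobs); Least covered: J4 (1 workers)

Worker degrees (jobs they can do): W1:3, W2:2, W3:2, W4:1, W5:1
Job degrees (workers who can do it): J1:4, J2:2, J3:2, J4:1

Maximum worker degree is 3, achieved by: W1
Minimum job degree is 1, achieved by: J4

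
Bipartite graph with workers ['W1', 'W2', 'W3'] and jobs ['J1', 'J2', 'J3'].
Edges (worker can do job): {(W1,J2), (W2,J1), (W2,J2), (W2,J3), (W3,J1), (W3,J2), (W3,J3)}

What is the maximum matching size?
Maximum matching size = 3

Maximum matching: {(W1,J2), (W2,J1), (W3,J3)}
Size: 3

This assigns 3 workers to 3 distinct jobs.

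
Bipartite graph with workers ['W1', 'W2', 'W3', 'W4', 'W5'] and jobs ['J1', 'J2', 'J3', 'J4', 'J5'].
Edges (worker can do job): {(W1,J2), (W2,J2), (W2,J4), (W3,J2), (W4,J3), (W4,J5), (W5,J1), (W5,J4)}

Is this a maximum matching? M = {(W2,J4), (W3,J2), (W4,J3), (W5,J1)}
Yes, size 4 is maximum

Proposed matching has size 4.
Maximum matching size for this graph: 4.

This is a maximum matching.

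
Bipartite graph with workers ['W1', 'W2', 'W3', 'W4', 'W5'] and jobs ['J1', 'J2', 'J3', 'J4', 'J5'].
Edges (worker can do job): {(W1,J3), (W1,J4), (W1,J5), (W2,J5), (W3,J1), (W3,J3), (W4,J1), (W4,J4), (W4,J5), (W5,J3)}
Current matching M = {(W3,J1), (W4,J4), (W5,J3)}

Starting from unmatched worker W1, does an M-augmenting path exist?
Yes: W1 → J4 → W4 → J5

An M-augmenting path alternates non-matching / matching edges, starting and ending at unmatched vertices.
Path: W1 → J4 → W4 → J5
(J5 is unmatched in M, so the path is augmenting.)
Flipping edges along this path would increase |M| from 3 to 4.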